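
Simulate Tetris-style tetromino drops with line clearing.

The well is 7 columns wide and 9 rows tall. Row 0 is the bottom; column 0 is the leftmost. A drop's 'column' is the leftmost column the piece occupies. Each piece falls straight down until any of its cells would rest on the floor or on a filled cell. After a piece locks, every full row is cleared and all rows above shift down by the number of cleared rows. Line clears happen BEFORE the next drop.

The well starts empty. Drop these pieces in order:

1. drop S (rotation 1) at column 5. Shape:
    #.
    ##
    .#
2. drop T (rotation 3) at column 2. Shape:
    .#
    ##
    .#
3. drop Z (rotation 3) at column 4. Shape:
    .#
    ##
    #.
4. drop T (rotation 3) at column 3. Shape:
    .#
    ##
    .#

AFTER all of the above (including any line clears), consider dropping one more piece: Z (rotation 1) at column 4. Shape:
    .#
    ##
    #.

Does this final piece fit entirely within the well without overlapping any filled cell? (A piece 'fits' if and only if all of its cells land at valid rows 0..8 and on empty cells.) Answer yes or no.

Drop 1: S rot1 at col 5 lands with bottom-row=0; cleared 0 line(s) (total 0); column heights now [0 0 0 0 0 3 2], max=3
Drop 2: T rot3 at col 2 lands with bottom-row=0; cleared 0 line(s) (total 0); column heights now [0 0 2 3 0 3 2], max=3
Drop 3: Z rot3 at col 4 lands with bottom-row=2; cleared 0 line(s) (total 0); column heights now [0 0 2 3 4 5 2], max=5
Drop 4: T rot3 at col 3 lands with bottom-row=4; cleared 0 line(s) (total 0); column heights now [0 0 2 6 7 5 2], max=7
Test piece Z rot1 at col 4 (width 2): heights before test = [0 0 2 6 7 5 2]; fits = False

Answer: no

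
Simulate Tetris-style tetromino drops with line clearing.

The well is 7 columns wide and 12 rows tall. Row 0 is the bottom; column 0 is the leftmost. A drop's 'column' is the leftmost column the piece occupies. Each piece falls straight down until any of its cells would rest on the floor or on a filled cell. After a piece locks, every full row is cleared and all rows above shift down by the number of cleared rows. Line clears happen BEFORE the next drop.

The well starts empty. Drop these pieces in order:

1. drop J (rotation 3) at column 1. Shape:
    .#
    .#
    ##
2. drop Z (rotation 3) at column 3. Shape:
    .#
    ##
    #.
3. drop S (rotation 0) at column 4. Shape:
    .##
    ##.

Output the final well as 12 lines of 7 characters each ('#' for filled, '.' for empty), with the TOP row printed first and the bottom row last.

Drop 1: J rot3 at col 1 lands with bottom-row=0; cleared 0 line(s) (total 0); column heights now [0 1 3 0 0 0 0], max=3
Drop 2: Z rot3 at col 3 lands with bottom-row=0; cleared 0 line(s) (total 0); column heights now [0 1 3 2 3 0 0], max=3
Drop 3: S rot0 at col 4 lands with bottom-row=3; cleared 0 line(s) (total 0); column heights now [0 1 3 2 4 5 5], max=5

Answer: .......
.......
.......
.......
.......
.......
.......
.....##
....##.
..#.#..
..###..
.###...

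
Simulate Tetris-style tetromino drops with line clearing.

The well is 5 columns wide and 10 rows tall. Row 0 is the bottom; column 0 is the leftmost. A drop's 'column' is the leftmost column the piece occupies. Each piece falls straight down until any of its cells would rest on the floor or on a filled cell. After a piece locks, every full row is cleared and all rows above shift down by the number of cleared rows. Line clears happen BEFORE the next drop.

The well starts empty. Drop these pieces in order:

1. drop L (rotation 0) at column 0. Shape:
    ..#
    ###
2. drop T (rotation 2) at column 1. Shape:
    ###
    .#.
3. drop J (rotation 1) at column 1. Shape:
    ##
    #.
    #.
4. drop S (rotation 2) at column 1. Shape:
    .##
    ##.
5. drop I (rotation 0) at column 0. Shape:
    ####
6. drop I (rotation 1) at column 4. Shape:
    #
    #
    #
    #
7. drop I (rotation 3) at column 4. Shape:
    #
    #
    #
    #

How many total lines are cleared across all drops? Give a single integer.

Answer: 0

Derivation:
Drop 1: L rot0 at col 0 lands with bottom-row=0; cleared 0 line(s) (total 0); column heights now [1 1 2 0 0], max=2
Drop 2: T rot2 at col 1 lands with bottom-row=2; cleared 0 line(s) (total 0); column heights now [1 4 4 4 0], max=4
Drop 3: J rot1 at col 1 lands with bottom-row=4; cleared 0 line(s) (total 0); column heights now [1 7 7 4 0], max=7
Drop 4: S rot2 at col 1 lands with bottom-row=7; cleared 0 line(s) (total 0); column heights now [1 8 9 9 0], max=9
Drop 5: I rot0 at col 0 lands with bottom-row=9; cleared 0 line(s) (total 0); column heights now [10 10 10 10 0], max=10
Drop 6: I rot1 at col 4 lands with bottom-row=0; cleared 0 line(s) (total 0); column heights now [10 10 10 10 4], max=10
Drop 7: I rot3 at col 4 lands with bottom-row=4; cleared 0 line(s) (total 0); column heights now [10 10 10 10 8], max=10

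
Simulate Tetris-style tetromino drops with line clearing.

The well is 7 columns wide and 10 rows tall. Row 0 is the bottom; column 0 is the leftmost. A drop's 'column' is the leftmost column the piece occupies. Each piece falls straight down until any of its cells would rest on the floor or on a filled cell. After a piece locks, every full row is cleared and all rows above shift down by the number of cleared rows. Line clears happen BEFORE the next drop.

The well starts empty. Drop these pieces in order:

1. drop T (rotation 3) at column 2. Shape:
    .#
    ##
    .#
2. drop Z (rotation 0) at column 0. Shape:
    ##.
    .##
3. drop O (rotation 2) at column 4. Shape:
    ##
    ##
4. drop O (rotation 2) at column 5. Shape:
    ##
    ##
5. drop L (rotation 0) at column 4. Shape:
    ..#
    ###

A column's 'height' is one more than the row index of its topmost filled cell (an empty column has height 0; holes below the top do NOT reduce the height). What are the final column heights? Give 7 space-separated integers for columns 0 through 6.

Answer: 4 4 3 3 5 5 6

Derivation:
Drop 1: T rot3 at col 2 lands with bottom-row=0; cleared 0 line(s) (total 0); column heights now [0 0 2 3 0 0 0], max=3
Drop 2: Z rot0 at col 0 lands with bottom-row=2; cleared 0 line(s) (total 0); column heights now [4 4 3 3 0 0 0], max=4
Drop 3: O rot2 at col 4 lands with bottom-row=0; cleared 0 line(s) (total 0); column heights now [4 4 3 3 2 2 0], max=4
Drop 4: O rot2 at col 5 lands with bottom-row=2; cleared 0 line(s) (total 0); column heights now [4 4 3 3 2 4 4], max=4
Drop 5: L rot0 at col 4 lands with bottom-row=4; cleared 0 line(s) (total 0); column heights now [4 4 3 3 5 5 6], max=6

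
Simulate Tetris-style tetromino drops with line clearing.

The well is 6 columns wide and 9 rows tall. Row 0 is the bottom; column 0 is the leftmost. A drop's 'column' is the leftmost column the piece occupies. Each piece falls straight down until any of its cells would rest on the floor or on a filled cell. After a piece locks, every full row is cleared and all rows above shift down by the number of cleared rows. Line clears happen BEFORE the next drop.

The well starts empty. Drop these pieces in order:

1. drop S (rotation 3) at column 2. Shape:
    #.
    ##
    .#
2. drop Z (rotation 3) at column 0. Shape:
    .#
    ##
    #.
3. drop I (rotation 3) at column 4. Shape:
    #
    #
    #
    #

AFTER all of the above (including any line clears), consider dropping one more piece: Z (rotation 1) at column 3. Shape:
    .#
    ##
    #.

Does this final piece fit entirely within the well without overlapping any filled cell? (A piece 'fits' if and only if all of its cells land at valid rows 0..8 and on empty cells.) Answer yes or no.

Drop 1: S rot3 at col 2 lands with bottom-row=0; cleared 0 line(s) (total 0); column heights now [0 0 3 2 0 0], max=3
Drop 2: Z rot3 at col 0 lands with bottom-row=0; cleared 0 line(s) (total 0); column heights now [2 3 3 2 0 0], max=3
Drop 3: I rot3 at col 4 lands with bottom-row=0; cleared 0 line(s) (total 0); column heights now [2 3 3 2 4 0], max=4
Test piece Z rot1 at col 3 (width 2): heights before test = [2 3 3 2 4 0]; fits = True

Answer: yes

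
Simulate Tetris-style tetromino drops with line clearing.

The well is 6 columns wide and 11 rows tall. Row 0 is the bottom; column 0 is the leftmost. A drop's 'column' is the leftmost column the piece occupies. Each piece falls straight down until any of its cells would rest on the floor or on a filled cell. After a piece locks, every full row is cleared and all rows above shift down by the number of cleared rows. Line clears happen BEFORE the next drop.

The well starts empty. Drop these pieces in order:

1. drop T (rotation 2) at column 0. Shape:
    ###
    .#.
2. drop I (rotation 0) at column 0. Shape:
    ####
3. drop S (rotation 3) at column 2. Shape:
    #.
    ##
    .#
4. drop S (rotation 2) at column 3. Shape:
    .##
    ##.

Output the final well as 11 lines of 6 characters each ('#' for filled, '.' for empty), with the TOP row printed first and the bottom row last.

Drop 1: T rot2 at col 0 lands with bottom-row=0; cleared 0 line(s) (total 0); column heights now [2 2 2 0 0 0], max=2
Drop 2: I rot0 at col 0 lands with bottom-row=2; cleared 0 line(s) (total 0); column heights now [3 3 3 3 0 0], max=3
Drop 3: S rot3 at col 2 lands with bottom-row=3; cleared 0 line(s) (total 0); column heights now [3 3 6 5 0 0], max=6
Drop 4: S rot2 at col 3 lands with bottom-row=5; cleared 0 line(s) (total 0); column heights now [3 3 6 6 7 7], max=7

Answer: ......
......
......
......
....##
..###.
..##..
...#..
####..
###...
.#....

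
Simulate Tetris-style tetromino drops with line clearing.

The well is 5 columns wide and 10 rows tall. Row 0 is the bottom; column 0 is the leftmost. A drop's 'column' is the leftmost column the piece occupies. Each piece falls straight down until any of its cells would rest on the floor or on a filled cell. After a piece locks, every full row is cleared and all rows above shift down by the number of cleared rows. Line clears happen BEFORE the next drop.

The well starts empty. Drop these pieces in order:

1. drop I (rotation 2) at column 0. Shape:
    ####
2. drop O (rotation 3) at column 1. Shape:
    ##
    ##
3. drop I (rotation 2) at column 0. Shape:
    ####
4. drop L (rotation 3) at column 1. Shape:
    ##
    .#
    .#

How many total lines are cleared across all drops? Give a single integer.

Answer: 0

Derivation:
Drop 1: I rot2 at col 0 lands with bottom-row=0; cleared 0 line(s) (total 0); column heights now [1 1 1 1 0], max=1
Drop 2: O rot3 at col 1 lands with bottom-row=1; cleared 0 line(s) (total 0); column heights now [1 3 3 1 0], max=3
Drop 3: I rot2 at col 0 lands with bottom-row=3; cleared 0 line(s) (total 0); column heights now [4 4 4 4 0], max=4
Drop 4: L rot3 at col 1 lands with bottom-row=4; cleared 0 line(s) (total 0); column heights now [4 7 7 4 0], max=7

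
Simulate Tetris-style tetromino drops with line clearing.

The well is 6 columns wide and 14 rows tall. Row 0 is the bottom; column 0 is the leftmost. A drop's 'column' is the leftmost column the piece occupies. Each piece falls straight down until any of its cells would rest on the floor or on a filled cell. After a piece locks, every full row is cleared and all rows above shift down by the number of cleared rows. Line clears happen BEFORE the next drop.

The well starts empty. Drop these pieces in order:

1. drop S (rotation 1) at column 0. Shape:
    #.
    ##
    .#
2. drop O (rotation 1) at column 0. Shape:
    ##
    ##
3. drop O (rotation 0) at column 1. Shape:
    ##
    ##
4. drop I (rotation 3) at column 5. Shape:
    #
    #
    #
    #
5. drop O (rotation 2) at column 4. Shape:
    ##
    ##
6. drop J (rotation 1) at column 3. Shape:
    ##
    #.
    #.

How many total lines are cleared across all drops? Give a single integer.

Drop 1: S rot1 at col 0 lands with bottom-row=0; cleared 0 line(s) (total 0); column heights now [3 2 0 0 0 0], max=3
Drop 2: O rot1 at col 0 lands with bottom-row=3; cleared 0 line(s) (total 0); column heights now [5 5 0 0 0 0], max=5
Drop 3: O rot0 at col 1 lands with bottom-row=5; cleared 0 line(s) (total 0); column heights now [5 7 7 0 0 0], max=7
Drop 4: I rot3 at col 5 lands with bottom-row=0; cleared 0 line(s) (total 0); column heights now [5 7 7 0 0 4], max=7
Drop 5: O rot2 at col 4 lands with bottom-row=4; cleared 0 line(s) (total 0); column heights now [5 7 7 0 6 6], max=7
Drop 6: J rot1 at col 3 lands with bottom-row=4; cleared 0 line(s) (total 0); column heights now [5 7 7 7 7 6], max=7

Answer: 0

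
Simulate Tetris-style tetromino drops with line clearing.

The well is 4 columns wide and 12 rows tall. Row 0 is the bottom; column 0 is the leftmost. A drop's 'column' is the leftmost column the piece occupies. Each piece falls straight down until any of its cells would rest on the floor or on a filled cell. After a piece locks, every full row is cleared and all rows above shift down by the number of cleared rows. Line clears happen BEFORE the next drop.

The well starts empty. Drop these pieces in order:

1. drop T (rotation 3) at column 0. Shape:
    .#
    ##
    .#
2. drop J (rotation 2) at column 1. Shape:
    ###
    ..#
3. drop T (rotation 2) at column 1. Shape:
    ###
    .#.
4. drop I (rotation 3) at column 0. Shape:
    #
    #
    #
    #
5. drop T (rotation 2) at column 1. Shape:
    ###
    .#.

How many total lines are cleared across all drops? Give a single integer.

Drop 1: T rot3 at col 0 lands with bottom-row=0; cleared 0 line(s) (total 0); column heights now [2 3 0 0], max=3
Drop 2: J rot2 at col 1 lands with bottom-row=2; cleared 0 line(s) (total 0); column heights now [2 4 4 4], max=4
Drop 3: T rot2 at col 1 lands with bottom-row=4; cleared 0 line(s) (total 0); column heights now [2 6 6 6], max=6
Drop 4: I rot3 at col 0 lands with bottom-row=2; cleared 2 line(s) (total 2); column heights now [4 3 4 3], max=4
Drop 5: T rot2 at col 1 lands with bottom-row=4; cleared 0 line(s) (total 2); column heights now [4 6 6 6], max=6

Answer: 2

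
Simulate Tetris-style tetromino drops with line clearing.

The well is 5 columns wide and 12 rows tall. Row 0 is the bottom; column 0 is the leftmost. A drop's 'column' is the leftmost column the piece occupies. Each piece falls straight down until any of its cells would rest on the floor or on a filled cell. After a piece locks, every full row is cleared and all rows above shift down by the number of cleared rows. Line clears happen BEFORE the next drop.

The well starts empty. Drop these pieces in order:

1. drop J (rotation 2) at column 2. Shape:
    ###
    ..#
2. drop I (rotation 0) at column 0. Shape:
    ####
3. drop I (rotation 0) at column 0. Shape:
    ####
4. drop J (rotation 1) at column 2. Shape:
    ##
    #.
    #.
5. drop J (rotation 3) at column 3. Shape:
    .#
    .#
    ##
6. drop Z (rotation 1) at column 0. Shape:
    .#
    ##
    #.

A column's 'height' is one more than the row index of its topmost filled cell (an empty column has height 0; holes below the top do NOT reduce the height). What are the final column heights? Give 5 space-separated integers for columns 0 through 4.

Drop 1: J rot2 at col 2 lands with bottom-row=0; cleared 0 line(s) (total 0); column heights now [0 0 2 2 2], max=2
Drop 2: I rot0 at col 0 lands with bottom-row=2; cleared 0 line(s) (total 0); column heights now [3 3 3 3 2], max=3
Drop 3: I rot0 at col 0 lands with bottom-row=3; cleared 0 line(s) (total 0); column heights now [4 4 4 4 2], max=4
Drop 4: J rot1 at col 2 lands with bottom-row=4; cleared 0 line(s) (total 0); column heights now [4 4 7 7 2], max=7
Drop 5: J rot3 at col 3 lands with bottom-row=7; cleared 0 line(s) (total 0); column heights now [4 4 7 8 10], max=10
Drop 6: Z rot1 at col 0 lands with bottom-row=4; cleared 0 line(s) (total 0); column heights now [6 7 7 8 10], max=10

Answer: 6 7 7 8 10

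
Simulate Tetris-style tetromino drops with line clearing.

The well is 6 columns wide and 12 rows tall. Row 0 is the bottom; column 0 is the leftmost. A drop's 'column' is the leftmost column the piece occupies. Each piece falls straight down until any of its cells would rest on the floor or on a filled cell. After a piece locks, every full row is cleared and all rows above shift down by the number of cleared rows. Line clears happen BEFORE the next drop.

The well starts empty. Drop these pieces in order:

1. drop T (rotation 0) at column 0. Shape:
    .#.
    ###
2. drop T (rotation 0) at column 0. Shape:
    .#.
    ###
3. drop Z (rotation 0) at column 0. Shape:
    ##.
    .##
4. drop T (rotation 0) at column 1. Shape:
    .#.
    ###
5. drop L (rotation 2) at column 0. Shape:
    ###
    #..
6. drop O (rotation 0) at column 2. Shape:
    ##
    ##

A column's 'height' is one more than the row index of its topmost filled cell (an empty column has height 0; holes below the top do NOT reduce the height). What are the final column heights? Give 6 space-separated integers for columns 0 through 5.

Answer: 9 9 11 11 0 0

Derivation:
Drop 1: T rot0 at col 0 lands with bottom-row=0; cleared 0 line(s) (total 0); column heights now [1 2 1 0 0 0], max=2
Drop 2: T rot0 at col 0 lands with bottom-row=2; cleared 0 line(s) (total 0); column heights now [3 4 3 0 0 0], max=4
Drop 3: Z rot0 at col 0 lands with bottom-row=4; cleared 0 line(s) (total 0); column heights now [6 6 5 0 0 0], max=6
Drop 4: T rot0 at col 1 lands with bottom-row=6; cleared 0 line(s) (total 0); column heights now [6 7 8 7 0 0], max=8
Drop 5: L rot2 at col 0 lands with bottom-row=7; cleared 0 line(s) (total 0); column heights now [9 9 9 7 0 0], max=9
Drop 6: O rot0 at col 2 lands with bottom-row=9; cleared 0 line(s) (total 0); column heights now [9 9 11 11 0 0], max=11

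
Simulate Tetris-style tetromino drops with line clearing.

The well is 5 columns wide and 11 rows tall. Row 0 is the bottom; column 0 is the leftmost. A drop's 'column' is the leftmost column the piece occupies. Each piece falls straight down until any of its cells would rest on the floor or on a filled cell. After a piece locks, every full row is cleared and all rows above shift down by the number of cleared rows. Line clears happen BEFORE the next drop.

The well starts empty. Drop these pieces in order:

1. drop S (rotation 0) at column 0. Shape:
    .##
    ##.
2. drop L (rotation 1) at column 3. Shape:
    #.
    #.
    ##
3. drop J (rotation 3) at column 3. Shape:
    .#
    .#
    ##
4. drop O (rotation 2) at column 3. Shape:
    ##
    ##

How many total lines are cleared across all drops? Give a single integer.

Drop 1: S rot0 at col 0 lands with bottom-row=0; cleared 0 line(s) (total 0); column heights now [1 2 2 0 0], max=2
Drop 2: L rot1 at col 3 lands with bottom-row=0; cleared 0 line(s) (total 0); column heights now [1 2 2 3 1], max=3
Drop 3: J rot3 at col 3 lands with bottom-row=3; cleared 0 line(s) (total 0); column heights now [1 2 2 4 6], max=6
Drop 4: O rot2 at col 3 lands with bottom-row=6; cleared 0 line(s) (total 0); column heights now [1 2 2 8 8], max=8

Answer: 0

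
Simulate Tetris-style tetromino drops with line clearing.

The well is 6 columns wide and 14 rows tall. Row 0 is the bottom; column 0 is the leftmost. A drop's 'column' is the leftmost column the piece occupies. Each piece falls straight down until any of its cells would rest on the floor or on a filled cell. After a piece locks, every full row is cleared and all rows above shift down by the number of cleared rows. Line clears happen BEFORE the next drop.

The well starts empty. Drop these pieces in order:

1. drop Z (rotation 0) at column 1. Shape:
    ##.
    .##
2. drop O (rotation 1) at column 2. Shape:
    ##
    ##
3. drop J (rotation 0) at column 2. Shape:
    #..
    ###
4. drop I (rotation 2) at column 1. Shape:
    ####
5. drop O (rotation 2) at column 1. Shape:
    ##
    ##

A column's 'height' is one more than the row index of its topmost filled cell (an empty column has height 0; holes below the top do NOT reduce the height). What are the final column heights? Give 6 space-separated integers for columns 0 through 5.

Drop 1: Z rot0 at col 1 lands with bottom-row=0; cleared 0 line(s) (total 0); column heights now [0 2 2 1 0 0], max=2
Drop 2: O rot1 at col 2 lands with bottom-row=2; cleared 0 line(s) (total 0); column heights now [0 2 4 4 0 0], max=4
Drop 3: J rot0 at col 2 lands with bottom-row=4; cleared 0 line(s) (total 0); column heights now [0 2 6 5 5 0], max=6
Drop 4: I rot2 at col 1 lands with bottom-row=6; cleared 0 line(s) (total 0); column heights now [0 7 7 7 7 0], max=7
Drop 5: O rot2 at col 1 lands with bottom-row=7; cleared 0 line(s) (total 0); column heights now [0 9 9 7 7 0], max=9

Answer: 0 9 9 7 7 0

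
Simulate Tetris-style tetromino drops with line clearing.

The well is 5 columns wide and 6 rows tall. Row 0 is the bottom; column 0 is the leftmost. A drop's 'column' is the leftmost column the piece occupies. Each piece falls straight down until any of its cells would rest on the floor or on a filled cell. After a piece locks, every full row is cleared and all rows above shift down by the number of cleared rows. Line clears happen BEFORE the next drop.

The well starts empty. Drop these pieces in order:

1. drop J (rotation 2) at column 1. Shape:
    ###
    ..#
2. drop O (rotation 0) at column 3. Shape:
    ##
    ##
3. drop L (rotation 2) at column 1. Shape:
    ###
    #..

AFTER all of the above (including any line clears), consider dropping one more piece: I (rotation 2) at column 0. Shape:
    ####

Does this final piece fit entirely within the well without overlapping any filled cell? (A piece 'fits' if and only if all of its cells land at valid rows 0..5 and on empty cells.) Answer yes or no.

Drop 1: J rot2 at col 1 lands with bottom-row=0; cleared 0 line(s) (total 0); column heights now [0 2 2 2 0], max=2
Drop 2: O rot0 at col 3 lands with bottom-row=2; cleared 0 line(s) (total 0); column heights now [0 2 2 4 4], max=4
Drop 3: L rot2 at col 1 lands with bottom-row=3; cleared 0 line(s) (total 0); column heights now [0 5 5 5 4], max=5
Test piece I rot2 at col 0 (width 4): heights before test = [0 5 5 5 4]; fits = True

Answer: yes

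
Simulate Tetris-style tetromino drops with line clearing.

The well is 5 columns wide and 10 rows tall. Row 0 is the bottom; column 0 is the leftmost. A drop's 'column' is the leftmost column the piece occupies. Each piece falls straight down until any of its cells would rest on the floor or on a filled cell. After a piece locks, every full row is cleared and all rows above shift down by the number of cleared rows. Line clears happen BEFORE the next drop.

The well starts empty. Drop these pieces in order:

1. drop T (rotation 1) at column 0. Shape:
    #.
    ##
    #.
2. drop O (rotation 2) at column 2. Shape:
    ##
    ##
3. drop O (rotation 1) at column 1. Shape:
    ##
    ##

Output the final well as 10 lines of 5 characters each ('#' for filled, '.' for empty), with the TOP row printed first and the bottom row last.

Answer: .....
.....
.....
.....
.....
.....
.##..
###..
####.
#.##.

Derivation:
Drop 1: T rot1 at col 0 lands with bottom-row=0; cleared 0 line(s) (total 0); column heights now [3 2 0 0 0], max=3
Drop 2: O rot2 at col 2 lands with bottom-row=0; cleared 0 line(s) (total 0); column heights now [3 2 2 2 0], max=3
Drop 3: O rot1 at col 1 lands with bottom-row=2; cleared 0 line(s) (total 0); column heights now [3 4 4 2 0], max=4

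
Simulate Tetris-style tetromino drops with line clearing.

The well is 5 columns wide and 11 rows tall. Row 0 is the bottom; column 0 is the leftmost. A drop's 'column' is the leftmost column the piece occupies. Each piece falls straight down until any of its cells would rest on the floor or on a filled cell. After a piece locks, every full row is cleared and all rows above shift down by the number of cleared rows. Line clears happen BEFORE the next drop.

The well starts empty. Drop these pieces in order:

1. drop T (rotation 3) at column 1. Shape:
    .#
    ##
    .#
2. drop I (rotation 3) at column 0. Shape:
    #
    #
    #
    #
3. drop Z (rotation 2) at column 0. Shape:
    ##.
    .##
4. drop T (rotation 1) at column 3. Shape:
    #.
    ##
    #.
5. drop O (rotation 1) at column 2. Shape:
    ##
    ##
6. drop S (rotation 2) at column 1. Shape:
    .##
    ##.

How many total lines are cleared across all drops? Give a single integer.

Drop 1: T rot3 at col 1 lands with bottom-row=0; cleared 0 line(s) (total 0); column heights now [0 2 3 0 0], max=3
Drop 2: I rot3 at col 0 lands with bottom-row=0; cleared 0 line(s) (total 0); column heights now [4 2 3 0 0], max=4
Drop 3: Z rot2 at col 0 lands with bottom-row=3; cleared 0 line(s) (total 0); column heights now [5 5 4 0 0], max=5
Drop 4: T rot1 at col 3 lands with bottom-row=0; cleared 1 line(s) (total 1); column heights now [4 4 3 2 0], max=4
Drop 5: O rot1 at col 2 lands with bottom-row=3; cleared 0 line(s) (total 1); column heights now [4 4 5 5 0], max=5
Drop 6: S rot2 at col 1 lands with bottom-row=5; cleared 0 line(s) (total 1); column heights now [4 6 7 7 0], max=7

Answer: 1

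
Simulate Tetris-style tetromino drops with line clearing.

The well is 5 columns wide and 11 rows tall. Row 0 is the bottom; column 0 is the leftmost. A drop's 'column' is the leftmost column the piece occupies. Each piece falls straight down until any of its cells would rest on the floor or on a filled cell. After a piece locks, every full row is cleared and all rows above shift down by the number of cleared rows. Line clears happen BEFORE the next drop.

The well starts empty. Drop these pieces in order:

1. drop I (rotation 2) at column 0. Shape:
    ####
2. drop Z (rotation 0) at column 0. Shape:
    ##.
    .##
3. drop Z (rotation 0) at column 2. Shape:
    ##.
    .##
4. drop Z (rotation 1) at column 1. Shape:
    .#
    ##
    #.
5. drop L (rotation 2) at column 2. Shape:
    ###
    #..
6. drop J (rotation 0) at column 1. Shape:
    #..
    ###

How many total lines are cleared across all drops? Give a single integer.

Answer: 0

Derivation:
Drop 1: I rot2 at col 0 lands with bottom-row=0; cleared 0 line(s) (total 0); column heights now [1 1 1 1 0], max=1
Drop 2: Z rot0 at col 0 lands with bottom-row=1; cleared 0 line(s) (total 0); column heights now [3 3 2 1 0], max=3
Drop 3: Z rot0 at col 2 lands with bottom-row=1; cleared 0 line(s) (total 0); column heights now [3 3 3 3 2], max=3
Drop 4: Z rot1 at col 1 lands with bottom-row=3; cleared 0 line(s) (total 0); column heights now [3 5 6 3 2], max=6
Drop 5: L rot2 at col 2 lands with bottom-row=6; cleared 0 line(s) (total 0); column heights now [3 5 8 8 8], max=8
Drop 6: J rot0 at col 1 lands with bottom-row=8; cleared 0 line(s) (total 0); column heights now [3 10 9 9 8], max=10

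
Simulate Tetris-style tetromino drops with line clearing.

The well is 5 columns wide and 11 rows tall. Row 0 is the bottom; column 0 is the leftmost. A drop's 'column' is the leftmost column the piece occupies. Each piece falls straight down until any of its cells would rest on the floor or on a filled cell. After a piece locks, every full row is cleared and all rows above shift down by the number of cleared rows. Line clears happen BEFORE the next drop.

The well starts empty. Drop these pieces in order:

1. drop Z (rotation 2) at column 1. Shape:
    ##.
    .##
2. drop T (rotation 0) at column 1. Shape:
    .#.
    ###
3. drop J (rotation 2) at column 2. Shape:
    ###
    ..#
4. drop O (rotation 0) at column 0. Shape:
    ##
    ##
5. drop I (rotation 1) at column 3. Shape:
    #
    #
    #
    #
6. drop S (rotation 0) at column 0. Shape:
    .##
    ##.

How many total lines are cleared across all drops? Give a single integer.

Answer: 2

Derivation:
Drop 1: Z rot2 at col 1 lands with bottom-row=0; cleared 0 line(s) (total 0); column heights now [0 2 2 1 0], max=2
Drop 2: T rot0 at col 1 lands with bottom-row=2; cleared 0 line(s) (total 0); column heights now [0 3 4 3 0], max=4
Drop 3: J rot2 at col 2 lands with bottom-row=3; cleared 0 line(s) (total 0); column heights now [0 3 5 5 5], max=5
Drop 4: O rot0 at col 0 lands with bottom-row=3; cleared 1 line(s) (total 1); column heights now [4 4 4 3 4], max=4
Drop 5: I rot1 at col 3 lands with bottom-row=3; cleared 1 line(s) (total 2); column heights now [0 3 3 6 0], max=6
Drop 6: S rot0 at col 0 lands with bottom-row=3; cleared 0 line(s) (total 2); column heights now [4 5 5 6 0], max=6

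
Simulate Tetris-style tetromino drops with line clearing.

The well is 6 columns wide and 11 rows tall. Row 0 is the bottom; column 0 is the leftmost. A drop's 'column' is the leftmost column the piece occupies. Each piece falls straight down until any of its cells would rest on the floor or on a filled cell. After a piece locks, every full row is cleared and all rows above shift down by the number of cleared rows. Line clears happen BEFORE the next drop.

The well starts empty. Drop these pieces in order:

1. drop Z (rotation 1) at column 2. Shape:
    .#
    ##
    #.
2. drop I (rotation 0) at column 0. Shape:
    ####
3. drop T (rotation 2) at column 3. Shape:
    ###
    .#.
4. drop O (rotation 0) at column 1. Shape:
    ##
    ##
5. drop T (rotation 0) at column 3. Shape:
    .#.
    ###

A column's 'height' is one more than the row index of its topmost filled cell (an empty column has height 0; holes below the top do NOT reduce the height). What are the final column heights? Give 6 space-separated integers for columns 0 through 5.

Drop 1: Z rot1 at col 2 lands with bottom-row=0; cleared 0 line(s) (total 0); column heights now [0 0 2 3 0 0], max=3
Drop 2: I rot0 at col 0 lands with bottom-row=3; cleared 0 line(s) (total 0); column heights now [4 4 4 4 0 0], max=4
Drop 3: T rot2 at col 3 lands with bottom-row=3; cleared 0 line(s) (total 0); column heights now [4 4 4 5 5 5], max=5
Drop 4: O rot0 at col 1 lands with bottom-row=4; cleared 0 line(s) (total 0); column heights now [4 6 6 5 5 5], max=6
Drop 5: T rot0 at col 3 lands with bottom-row=5; cleared 0 line(s) (total 0); column heights now [4 6 6 6 7 6], max=7

Answer: 4 6 6 6 7 6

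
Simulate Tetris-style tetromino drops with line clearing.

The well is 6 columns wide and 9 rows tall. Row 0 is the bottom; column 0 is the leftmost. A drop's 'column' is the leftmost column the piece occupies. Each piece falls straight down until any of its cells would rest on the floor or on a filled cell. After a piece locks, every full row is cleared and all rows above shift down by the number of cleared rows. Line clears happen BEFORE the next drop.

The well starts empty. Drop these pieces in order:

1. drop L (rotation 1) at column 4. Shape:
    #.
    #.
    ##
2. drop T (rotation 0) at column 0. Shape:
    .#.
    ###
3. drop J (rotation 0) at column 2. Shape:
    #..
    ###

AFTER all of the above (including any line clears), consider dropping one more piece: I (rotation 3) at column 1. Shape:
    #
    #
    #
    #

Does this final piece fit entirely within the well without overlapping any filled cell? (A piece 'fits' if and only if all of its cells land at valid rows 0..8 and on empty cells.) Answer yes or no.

Drop 1: L rot1 at col 4 lands with bottom-row=0; cleared 0 line(s) (total 0); column heights now [0 0 0 0 3 1], max=3
Drop 2: T rot0 at col 0 lands with bottom-row=0; cleared 0 line(s) (total 0); column heights now [1 2 1 0 3 1], max=3
Drop 3: J rot0 at col 2 lands with bottom-row=3; cleared 0 line(s) (total 0); column heights now [1 2 5 4 4 1], max=5
Test piece I rot3 at col 1 (width 1): heights before test = [1 2 5 4 4 1]; fits = True

Answer: yes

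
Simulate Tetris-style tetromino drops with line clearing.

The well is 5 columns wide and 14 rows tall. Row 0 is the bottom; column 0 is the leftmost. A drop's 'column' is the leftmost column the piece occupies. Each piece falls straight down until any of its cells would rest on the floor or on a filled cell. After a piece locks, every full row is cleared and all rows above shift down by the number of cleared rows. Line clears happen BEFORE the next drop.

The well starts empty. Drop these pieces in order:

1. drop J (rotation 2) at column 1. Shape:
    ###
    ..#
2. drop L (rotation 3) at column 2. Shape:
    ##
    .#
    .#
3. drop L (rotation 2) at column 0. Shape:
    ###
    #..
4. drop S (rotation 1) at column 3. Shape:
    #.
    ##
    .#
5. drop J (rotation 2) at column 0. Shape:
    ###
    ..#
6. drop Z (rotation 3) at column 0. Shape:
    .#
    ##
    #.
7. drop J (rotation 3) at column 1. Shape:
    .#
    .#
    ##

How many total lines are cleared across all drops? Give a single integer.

Answer: 1

Derivation:
Drop 1: J rot2 at col 1 lands with bottom-row=0; cleared 0 line(s) (total 0); column heights now [0 2 2 2 0], max=2
Drop 2: L rot3 at col 2 lands with bottom-row=2; cleared 0 line(s) (total 0); column heights now [0 2 5 5 0], max=5
Drop 3: L rot2 at col 0 lands with bottom-row=4; cleared 0 line(s) (total 0); column heights now [6 6 6 5 0], max=6
Drop 4: S rot1 at col 3 lands with bottom-row=4; cleared 1 line(s) (total 1); column heights now [5 2 5 6 5], max=6
Drop 5: J rot2 at col 0 lands with bottom-row=5; cleared 0 line(s) (total 1); column heights now [7 7 7 6 5], max=7
Drop 6: Z rot3 at col 0 lands with bottom-row=7; cleared 0 line(s) (total 1); column heights now [9 10 7 6 5], max=10
Drop 7: J rot3 at col 1 lands with bottom-row=10; cleared 0 line(s) (total 1); column heights now [9 11 13 6 5], max=13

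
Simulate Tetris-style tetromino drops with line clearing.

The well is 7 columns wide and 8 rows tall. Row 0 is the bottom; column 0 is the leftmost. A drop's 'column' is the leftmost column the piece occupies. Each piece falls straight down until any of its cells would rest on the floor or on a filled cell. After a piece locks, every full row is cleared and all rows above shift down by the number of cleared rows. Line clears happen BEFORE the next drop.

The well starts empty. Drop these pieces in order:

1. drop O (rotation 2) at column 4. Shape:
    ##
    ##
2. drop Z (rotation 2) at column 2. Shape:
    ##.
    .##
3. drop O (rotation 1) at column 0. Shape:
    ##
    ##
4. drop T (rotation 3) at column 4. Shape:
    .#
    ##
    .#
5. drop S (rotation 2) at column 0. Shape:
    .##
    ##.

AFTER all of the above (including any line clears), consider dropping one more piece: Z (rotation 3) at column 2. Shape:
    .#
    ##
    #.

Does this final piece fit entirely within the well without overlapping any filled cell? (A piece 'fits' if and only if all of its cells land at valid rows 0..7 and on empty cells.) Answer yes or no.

Answer: yes

Derivation:
Drop 1: O rot2 at col 4 lands with bottom-row=0; cleared 0 line(s) (total 0); column heights now [0 0 0 0 2 2 0], max=2
Drop 2: Z rot2 at col 2 lands with bottom-row=2; cleared 0 line(s) (total 0); column heights now [0 0 4 4 3 2 0], max=4
Drop 3: O rot1 at col 0 lands with bottom-row=0; cleared 0 line(s) (total 0); column heights now [2 2 4 4 3 2 0], max=4
Drop 4: T rot3 at col 4 lands with bottom-row=2; cleared 0 line(s) (total 0); column heights now [2 2 4 4 4 5 0], max=5
Drop 5: S rot2 at col 0 lands with bottom-row=3; cleared 0 line(s) (total 0); column heights now [4 5 5 4 4 5 0], max=5
Test piece Z rot3 at col 2 (width 2): heights before test = [4 5 5 4 4 5 0]; fits = True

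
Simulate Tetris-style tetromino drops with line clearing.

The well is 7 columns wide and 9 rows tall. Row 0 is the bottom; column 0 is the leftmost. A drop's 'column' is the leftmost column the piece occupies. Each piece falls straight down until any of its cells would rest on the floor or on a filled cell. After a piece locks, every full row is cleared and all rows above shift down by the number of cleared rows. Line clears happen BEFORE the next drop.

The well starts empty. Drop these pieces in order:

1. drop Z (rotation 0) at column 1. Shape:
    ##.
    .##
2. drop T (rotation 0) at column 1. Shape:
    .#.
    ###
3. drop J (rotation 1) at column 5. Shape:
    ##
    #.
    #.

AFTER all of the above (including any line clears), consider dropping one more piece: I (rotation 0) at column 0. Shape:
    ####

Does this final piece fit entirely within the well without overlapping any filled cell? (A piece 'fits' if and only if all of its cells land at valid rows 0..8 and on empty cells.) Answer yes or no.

Answer: yes

Derivation:
Drop 1: Z rot0 at col 1 lands with bottom-row=0; cleared 0 line(s) (total 0); column heights now [0 2 2 1 0 0 0], max=2
Drop 2: T rot0 at col 1 lands with bottom-row=2; cleared 0 line(s) (total 0); column heights now [0 3 4 3 0 0 0], max=4
Drop 3: J rot1 at col 5 lands with bottom-row=0; cleared 0 line(s) (total 0); column heights now [0 3 4 3 0 3 3], max=4
Test piece I rot0 at col 0 (width 4): heights before test = [0 3 4 3 0 3 3]; fits = True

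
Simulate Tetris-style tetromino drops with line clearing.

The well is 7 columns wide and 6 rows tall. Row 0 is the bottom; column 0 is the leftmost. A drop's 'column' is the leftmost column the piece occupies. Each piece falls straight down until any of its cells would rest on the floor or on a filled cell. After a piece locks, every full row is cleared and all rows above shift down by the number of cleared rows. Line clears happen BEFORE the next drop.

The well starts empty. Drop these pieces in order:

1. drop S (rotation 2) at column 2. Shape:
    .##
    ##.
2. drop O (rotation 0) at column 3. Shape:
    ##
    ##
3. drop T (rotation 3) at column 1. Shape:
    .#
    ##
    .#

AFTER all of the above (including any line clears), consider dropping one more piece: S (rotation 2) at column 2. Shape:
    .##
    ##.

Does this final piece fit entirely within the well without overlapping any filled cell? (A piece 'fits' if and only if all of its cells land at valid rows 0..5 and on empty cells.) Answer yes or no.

Drop 1: S rot2 at col 2 lands with bottom-row=0; cleared 0 line(s) (total 0); column heights now [0 0 1 2 2 0 0], max=2
Drop 2: O rot0 at col 3 lands with bottom-row=2; cleared 0 line(s) (total 0); column heights now [0 0 1 4 4 0 0], max=4
Drop 3: T rot3 at col 1 lands with bottom-row=1; cleared 0 line(s) (total 0); column heights now [0 3 4 4 4 0 0], max=4
Test piece S rot2 at col 2 (width 3): heights before test = [0 3 4 4 4 0 0]; fits = True

Answer: yes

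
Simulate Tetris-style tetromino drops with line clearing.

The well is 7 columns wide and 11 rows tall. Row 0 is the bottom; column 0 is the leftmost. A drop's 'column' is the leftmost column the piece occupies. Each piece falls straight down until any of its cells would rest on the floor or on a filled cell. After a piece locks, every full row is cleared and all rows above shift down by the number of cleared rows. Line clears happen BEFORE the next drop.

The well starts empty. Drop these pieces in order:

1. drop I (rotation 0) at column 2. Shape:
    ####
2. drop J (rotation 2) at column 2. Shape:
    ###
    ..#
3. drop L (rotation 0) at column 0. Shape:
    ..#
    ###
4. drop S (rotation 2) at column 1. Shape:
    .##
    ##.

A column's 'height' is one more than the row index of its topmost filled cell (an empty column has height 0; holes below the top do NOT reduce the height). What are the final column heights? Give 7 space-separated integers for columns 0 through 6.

Answer: 4 6 7 7 3 1 0

Derivation:
Drop 1: I rot0 at col 2 lands with bottom-row=0; cleared 0 line(s) (total 0); column heights now [0 0 1 1 1 1 0], max=1
Drop 2: J rot2 at col 2 lands with bottom-row=1; cleared 0 line(s) (total 0); column heights now [0 0 3 3 3 1 0], max=3
Drop 3: L rot0 at col 0 lands with bottom-row=3; cleared 0 line(s) (total 0); column heights now [4 4 5 3 3 1 0], max=5
Drop 4: S rot2 at col 1 lands with bottom-row=5; cleared 0 line(s) (total 0); column heights now [4 6 7 7 3 1 0], max=7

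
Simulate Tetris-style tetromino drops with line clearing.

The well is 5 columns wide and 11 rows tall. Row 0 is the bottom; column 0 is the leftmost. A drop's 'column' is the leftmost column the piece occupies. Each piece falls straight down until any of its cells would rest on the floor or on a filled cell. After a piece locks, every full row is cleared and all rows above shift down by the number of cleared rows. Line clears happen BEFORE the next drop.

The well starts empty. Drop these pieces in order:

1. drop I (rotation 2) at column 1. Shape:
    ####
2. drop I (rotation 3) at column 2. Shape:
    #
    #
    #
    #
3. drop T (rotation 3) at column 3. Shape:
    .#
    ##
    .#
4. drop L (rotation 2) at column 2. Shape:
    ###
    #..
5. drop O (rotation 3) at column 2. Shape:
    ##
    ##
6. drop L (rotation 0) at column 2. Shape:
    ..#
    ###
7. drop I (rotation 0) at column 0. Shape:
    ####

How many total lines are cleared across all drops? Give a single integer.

Answer: 1

Derivation:
Drop 1: I rot2 at col 1 lands with bottom-row=0; cleared 0 line(s) (total 0); column heights now [0 1 1 1 1], max=1
Drop 2: I rot3 at col 2 lands with bottom-row=1; cleared 0 line(s) (total 0); column heights now [0 1 5 1 1], max=5
Drop 3: T rot3 at col 3 lands with bottom-row=1; cleared 0 line(s) (total 0); column heights now [0 1 5 3 4], max=5
Drop 4: L rot2 at col 2 lands with bottom-row=5; cleared 0 line(s) (total 0); column heights now [0 1 7 7 7], max=7
Drop 5: O rot3 at col 2 lands with bottom-row=7; cleared 0 line(s) (total 0); column heights now [0 1 9 9 7], max=9
Drop 6: L rot0 at col 2 lands with bottom-row=9; cleared 0 line(s) (total 0); column heights now [0 1 10 10 11], max=11
Drop 7: I rot0 at col 0 lands with bottom-row=10; cleared 1 line(s) (total 1); column heights now [0 1 10 10 10], max=10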